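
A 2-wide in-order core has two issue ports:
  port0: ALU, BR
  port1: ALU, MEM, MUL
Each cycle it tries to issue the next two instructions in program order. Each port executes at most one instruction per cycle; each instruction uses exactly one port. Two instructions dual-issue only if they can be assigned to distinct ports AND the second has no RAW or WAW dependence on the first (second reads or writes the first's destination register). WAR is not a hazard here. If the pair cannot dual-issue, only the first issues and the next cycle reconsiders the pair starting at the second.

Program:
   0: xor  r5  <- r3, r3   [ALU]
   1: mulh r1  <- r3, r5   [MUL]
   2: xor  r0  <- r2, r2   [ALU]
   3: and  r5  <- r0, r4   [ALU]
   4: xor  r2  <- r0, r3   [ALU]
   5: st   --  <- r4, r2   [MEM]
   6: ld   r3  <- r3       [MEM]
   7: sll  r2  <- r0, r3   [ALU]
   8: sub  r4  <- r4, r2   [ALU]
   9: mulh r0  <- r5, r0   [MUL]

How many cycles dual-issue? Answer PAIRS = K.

[0] i0  xor.ALU  -- RAW r5
[1] i1+i2  mulh.MUL+xor.ALU  -- dual
[2] i3+i4  and.ALU+xor.ALU  -- dual
[3] i5  st.MEM  -- no-port MEM/MEM
[4] i6  ld.MEM  -- RAW r3
[5] i7  sll.ALU  -- RAW r2
[6] i8+i9  sub.ALU+mulh.MUL  -- dual

PAIRS = 3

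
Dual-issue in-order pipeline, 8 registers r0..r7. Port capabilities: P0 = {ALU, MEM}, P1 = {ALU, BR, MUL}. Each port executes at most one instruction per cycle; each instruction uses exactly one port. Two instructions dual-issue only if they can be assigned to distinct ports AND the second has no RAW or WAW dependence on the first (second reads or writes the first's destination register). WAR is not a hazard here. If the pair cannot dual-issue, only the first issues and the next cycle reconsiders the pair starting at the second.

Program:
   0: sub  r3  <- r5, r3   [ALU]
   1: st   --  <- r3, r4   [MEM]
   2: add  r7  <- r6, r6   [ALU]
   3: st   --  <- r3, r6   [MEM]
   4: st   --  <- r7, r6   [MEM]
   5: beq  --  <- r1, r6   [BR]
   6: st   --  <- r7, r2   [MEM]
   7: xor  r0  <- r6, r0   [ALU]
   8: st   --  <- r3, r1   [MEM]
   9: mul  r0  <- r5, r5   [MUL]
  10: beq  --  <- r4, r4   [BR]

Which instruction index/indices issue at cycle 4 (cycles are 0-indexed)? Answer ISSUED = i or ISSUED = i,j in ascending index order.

ISSUED = 6,7

t=0 i0:sub.ALU ; RAW r3
t=1 i1+i2:st.MEM/add.ALU ; pair
t=2 i3:st.MEM ; no-port MEM/MEM
t=3 i4+i5:st.MEM/beq.BR ; pair
t=4 i6+i7:st.MEM/xor.ALU ; pair
t=5 i8+i9:st.MEM/mul.MUL ; pair
t=6 i10:beq.BR ; tail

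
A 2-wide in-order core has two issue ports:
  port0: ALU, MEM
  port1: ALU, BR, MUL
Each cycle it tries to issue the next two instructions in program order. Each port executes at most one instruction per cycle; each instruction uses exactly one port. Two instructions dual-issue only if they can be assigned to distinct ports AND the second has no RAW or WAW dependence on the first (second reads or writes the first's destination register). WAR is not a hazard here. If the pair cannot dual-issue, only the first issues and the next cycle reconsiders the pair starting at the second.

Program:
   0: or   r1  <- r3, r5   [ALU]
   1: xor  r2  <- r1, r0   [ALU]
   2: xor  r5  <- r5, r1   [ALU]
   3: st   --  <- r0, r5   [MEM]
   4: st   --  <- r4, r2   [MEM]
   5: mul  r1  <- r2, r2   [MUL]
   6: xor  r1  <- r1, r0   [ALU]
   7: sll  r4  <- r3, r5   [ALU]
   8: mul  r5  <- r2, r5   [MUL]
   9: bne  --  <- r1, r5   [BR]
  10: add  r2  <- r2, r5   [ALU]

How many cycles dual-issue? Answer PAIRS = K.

[0] i0  or.ALU  -- RAW r1
[1] i1&i2  xor.ALU;xor.ALU  -- 2-wide
[2] i3  st.MEM  -- no-port MEM/MEM
[3] i4&i5  st.MEM;mul.MUL  -- 2-wide
[4] i6&i7  xor.ALU;sll.ALU  -- 2-wide
[5] i8  mul.MUL  -- no-port MUL/BR
[6] i9&i10  bne.BR;add.ALU  -- 2-wide

PAIRS = 4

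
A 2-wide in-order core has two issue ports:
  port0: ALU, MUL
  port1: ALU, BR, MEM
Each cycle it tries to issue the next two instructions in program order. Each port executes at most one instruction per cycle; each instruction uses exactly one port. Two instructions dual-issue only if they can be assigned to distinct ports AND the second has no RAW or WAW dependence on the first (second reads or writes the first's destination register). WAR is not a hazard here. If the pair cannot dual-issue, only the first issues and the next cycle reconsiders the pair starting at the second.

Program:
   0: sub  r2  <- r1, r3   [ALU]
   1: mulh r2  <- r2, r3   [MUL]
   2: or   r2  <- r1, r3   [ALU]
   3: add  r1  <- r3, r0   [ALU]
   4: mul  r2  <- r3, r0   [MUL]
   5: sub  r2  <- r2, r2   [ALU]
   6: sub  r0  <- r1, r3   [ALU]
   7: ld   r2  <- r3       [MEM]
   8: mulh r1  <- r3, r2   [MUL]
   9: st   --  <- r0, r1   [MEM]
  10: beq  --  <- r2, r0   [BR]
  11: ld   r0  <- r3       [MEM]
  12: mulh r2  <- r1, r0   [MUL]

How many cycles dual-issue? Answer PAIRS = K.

PAIRS = 2

  cy0 -> i0 (sub) RAW+WAW r2
  cy1 -> i1 (mulh) WAW r2
  cy2 -> i2/i3 (or/add) pair
  cy3 -> i4 (mul) RAW+WAW r2
  cy4 -> i5/i6 (sub/sub) pair
  cy5 -> i7 (ld) RAW r2
  cy6 -> i8 (mulh) RAW r1
  cy7 -> i9 (st) no-port MEM/BR
  cy8 -> i10 (beq) no-port BR/MEM
  cy9 -> i11 (ld) RAW r0
  cy10 -> i12 (mulh) tail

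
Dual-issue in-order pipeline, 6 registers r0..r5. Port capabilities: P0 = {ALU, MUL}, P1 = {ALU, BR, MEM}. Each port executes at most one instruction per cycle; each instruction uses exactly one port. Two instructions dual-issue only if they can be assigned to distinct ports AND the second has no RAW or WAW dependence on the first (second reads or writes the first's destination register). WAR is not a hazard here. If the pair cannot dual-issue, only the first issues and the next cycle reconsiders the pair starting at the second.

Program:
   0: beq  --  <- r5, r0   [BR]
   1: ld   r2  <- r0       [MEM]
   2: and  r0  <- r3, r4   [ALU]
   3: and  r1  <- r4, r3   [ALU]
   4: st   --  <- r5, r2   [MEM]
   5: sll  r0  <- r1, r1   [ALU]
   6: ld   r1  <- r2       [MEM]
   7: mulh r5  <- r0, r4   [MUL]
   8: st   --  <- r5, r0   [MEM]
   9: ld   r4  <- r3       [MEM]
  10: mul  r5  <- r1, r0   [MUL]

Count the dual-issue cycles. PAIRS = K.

t=0 i0:beq.BR ; no-port BR/MEM
t=1 i1,i2:ld.MEM/and.ALU ; pair
t=2 i3,i4:and.ALU/st.MEM ; pair
t=3 i5,i6:sll.ALU/ld.MEM ; pair
t=4 i7:mulh.MUL ; RAW r5
t=5 i8:st.MEM ; no-port MEM/MEM
t=6 i9,i10:ld.MEM/mul.MUL ; pair

PAIRS = 4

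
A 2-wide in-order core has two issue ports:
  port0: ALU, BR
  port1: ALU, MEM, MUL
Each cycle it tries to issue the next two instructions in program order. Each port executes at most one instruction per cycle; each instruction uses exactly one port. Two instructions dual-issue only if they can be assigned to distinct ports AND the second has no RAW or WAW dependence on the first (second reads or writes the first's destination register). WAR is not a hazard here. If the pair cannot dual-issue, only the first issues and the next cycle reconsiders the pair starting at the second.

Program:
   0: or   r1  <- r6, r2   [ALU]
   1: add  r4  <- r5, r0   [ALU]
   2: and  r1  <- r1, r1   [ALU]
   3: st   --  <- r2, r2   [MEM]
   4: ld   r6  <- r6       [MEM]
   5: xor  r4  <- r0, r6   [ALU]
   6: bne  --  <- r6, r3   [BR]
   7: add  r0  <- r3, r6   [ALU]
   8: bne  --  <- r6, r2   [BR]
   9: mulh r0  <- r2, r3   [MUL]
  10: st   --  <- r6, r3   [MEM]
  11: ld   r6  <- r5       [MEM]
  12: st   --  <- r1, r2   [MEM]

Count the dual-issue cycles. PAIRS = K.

#0 head=0: or+add i0+i1 2-wide
#1 head=2: and+st i2+i3 2-wide
#2 head=4: ld i4 RAW r6
#3 head=5: xor+bne i5+i6 2-wide
#4 head=7: add+bne i7+i8 2-wide
#5 head=9: mulh i9 no-port MUL/MEM
#6 head=10: st i10 no-port MEM/MEM
#7 head=11: ld i11 no-port MEM/MEM
#8 head=12: st i12 tail

PAIRS = 4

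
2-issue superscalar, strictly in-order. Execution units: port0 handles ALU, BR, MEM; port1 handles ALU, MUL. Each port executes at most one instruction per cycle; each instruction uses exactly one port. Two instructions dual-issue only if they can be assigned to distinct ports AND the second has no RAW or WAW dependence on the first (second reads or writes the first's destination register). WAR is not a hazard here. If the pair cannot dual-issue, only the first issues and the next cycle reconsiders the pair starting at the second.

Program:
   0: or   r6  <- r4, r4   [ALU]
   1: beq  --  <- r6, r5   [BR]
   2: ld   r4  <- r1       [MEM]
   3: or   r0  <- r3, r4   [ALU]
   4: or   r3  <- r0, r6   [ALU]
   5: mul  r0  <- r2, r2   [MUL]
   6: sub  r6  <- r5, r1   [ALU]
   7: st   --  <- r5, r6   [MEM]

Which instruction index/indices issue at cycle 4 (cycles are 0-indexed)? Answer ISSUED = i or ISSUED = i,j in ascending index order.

ISSUED = 4,5

  cy0 -> i0 (or) RAW r6
  cy1 -> i1 (beq) no-port BR/MEM
  cy2 -> i2 (ld) RAW r4
  cy3 -> i3 (or) RAW r0
  cy4 -> i4/i5 (or+mul) dual
  cy5 -> i6 (sub) RAW r6
  cy6 -> i7 (st) tail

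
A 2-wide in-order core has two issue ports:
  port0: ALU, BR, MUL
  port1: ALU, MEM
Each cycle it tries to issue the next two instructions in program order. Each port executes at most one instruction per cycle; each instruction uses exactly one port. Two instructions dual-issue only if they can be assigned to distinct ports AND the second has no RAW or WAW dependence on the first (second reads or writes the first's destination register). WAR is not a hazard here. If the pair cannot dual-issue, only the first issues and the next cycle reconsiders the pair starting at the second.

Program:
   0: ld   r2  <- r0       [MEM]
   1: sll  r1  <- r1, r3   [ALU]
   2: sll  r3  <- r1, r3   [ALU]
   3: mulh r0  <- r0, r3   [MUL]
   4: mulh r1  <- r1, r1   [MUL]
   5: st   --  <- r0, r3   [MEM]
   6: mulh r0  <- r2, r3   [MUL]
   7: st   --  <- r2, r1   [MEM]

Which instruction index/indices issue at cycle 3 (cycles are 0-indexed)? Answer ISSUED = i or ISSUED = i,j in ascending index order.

0. ld sll @i0,i1  | pair
1. sll @i2  | RAW r3
2. mulh @i3  | no-port MUL/MUL
3. mulh st @i4,i5  | pair
4. mulh st @i6,i7  | pair

ISSUED = 4,5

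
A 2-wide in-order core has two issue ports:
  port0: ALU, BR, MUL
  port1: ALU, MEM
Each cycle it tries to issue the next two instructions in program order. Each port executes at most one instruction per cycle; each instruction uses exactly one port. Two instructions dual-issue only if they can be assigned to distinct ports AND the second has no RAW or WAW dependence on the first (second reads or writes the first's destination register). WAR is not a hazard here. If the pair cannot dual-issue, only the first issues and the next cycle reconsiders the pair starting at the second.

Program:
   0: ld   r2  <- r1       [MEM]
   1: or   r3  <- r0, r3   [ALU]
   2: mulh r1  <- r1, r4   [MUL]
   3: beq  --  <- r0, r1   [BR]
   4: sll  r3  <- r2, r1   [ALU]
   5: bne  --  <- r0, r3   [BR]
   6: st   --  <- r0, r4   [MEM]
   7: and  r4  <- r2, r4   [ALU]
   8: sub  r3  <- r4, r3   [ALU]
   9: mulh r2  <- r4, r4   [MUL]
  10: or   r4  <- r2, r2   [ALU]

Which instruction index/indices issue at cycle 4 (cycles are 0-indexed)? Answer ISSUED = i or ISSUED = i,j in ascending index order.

c0: i0+i1 ld.MEM/or.ALU  pair
c1: i2 mulh.MUL  no-port MUL/BR
c2: i3+i4 beq.BR/sll.ALU  pair
c3: i5+i6 bne.BR/st.MEM  pair
c4: i7 and.ALU  RAW r4
c5: i8+i9 sub.ALU/mulh.MUL  pair
c6: i10 or.ALU  tail

ISSUED = 7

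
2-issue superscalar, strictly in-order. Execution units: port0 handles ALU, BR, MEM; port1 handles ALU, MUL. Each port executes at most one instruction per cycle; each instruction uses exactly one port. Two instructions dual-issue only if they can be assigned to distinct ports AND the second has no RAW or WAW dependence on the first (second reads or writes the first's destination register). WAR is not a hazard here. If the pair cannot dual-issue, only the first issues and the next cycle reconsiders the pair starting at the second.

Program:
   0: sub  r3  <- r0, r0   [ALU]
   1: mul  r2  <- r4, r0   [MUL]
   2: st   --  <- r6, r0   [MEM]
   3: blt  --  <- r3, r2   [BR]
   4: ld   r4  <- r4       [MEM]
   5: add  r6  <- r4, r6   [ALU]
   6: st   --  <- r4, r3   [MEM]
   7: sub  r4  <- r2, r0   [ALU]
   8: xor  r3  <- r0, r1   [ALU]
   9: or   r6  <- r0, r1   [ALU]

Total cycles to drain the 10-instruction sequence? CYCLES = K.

[0] i0&i1  sub+mul  -- dual
[1] i2  st  -- no-port MEM/BR
[2] i3  blt  -- no-port BR/MEM
[3] i4  ld  -- RAW r4
[4] i5&i6  add+st  -- dual
[5] i7&i8  sub+xor  -- dual
[6] i9  or  -- tail

CYCLES = 7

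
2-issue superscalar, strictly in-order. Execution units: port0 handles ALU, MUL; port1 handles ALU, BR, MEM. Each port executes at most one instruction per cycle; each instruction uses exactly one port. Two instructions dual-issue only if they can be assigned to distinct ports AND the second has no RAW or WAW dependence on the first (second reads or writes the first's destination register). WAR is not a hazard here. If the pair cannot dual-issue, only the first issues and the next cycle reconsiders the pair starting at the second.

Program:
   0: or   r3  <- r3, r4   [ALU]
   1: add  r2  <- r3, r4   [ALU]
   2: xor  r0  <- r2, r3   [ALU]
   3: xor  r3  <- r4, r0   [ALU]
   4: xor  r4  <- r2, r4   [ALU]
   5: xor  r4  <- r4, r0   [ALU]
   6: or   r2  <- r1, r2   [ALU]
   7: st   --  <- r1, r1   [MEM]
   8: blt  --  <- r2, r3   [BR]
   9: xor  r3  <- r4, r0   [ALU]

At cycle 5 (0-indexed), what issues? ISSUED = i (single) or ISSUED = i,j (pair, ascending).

ISSUED = 7

0. or.ALU @i0  | RAW r3
1. add.ALU @i1  | RAW r2
2. xor.ALU @i2  | RAW r0
3. xor.ALU;xor.ALU @i3+i4  | 2-wide
4. xor.ALU;or.ALU @i5+i6  | 2-wide
5. st.MEM @i7  | no-port MEM/BR
6. blt.BR;xor.ALU @i8+i9  | 2-wide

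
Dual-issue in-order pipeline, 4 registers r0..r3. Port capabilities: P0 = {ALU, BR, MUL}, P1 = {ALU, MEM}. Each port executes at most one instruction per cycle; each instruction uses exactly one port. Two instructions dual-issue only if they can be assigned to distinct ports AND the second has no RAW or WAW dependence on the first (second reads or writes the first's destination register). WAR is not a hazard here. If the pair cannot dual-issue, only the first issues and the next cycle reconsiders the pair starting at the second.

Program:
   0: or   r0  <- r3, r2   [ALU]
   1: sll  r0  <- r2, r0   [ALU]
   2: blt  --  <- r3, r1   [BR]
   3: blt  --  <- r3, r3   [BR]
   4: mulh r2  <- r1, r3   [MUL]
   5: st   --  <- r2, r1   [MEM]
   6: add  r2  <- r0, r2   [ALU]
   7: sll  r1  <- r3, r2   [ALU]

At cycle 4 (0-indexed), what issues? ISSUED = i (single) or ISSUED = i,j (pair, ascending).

ISSUED = 5,6

#0 head=0: or i0 RAW+WAW r0
#1 head=1: sll;blt i1&i2 2-wide
#2 head=3: blt i3 no-port BR/MUL
#3 head=4: mulh i4 RAW r2
#4 head=5: st;add i5&i6 2-wide
#5 head=7: sll i7 tail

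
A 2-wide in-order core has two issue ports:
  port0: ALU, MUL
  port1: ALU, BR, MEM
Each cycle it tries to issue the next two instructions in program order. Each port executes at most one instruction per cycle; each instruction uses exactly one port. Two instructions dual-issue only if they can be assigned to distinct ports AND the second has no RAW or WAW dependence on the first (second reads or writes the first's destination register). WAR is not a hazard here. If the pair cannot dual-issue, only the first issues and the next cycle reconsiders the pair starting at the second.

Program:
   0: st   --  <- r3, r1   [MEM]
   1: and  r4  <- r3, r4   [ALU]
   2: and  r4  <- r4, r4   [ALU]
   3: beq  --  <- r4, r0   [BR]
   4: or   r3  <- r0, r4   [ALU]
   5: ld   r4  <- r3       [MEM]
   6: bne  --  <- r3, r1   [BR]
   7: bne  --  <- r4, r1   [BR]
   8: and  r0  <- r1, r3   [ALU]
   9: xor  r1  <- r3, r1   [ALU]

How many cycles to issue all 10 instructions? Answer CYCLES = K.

t=0 i0/i1:st.MEM;and.ALU ; pair
t=1 i2:and.ALU ; RAW r4
t=2 i3/i4:beq.BR;or.ALU ; pair
t=3 i5:ld.MEM ; no-port MEM/BR
t=4 i6:bne.BR ; no-port BR/BR
t=5 i7/i8:bne.BR;and.ALU ; pair
t=6 i9:xor.ALU ; tail

CYCLES = 7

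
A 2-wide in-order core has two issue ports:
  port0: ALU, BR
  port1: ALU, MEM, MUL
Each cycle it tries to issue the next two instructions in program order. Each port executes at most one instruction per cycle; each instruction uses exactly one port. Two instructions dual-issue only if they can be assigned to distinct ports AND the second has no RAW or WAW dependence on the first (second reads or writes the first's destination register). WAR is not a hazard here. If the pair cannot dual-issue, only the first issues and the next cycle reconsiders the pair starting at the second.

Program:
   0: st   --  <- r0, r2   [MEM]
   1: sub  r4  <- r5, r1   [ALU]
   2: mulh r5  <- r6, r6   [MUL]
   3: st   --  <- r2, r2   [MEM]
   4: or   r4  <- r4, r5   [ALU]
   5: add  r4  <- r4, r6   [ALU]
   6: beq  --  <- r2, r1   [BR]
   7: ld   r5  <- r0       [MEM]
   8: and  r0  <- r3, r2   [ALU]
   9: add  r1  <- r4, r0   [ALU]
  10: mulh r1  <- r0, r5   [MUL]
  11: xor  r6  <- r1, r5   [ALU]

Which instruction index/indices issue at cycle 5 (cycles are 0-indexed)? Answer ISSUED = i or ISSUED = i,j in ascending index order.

c0: i0+i1 st.MEM sub.ALU  pair
c1: i2 mulh.MUL  no-port MUL/MEM
c2: i3+i4 st.MEM or.ALU  pair
c3: i5+i6 add.ALU beq.BR  pair
c4: i7+i8 ld.MEM and.ALU  pair
c5: i9 add.ALU  WAW r1
c6: i10 mulh.MUL  RAW r1
c7: i11 xor.ALU  tail

ISSUED = 9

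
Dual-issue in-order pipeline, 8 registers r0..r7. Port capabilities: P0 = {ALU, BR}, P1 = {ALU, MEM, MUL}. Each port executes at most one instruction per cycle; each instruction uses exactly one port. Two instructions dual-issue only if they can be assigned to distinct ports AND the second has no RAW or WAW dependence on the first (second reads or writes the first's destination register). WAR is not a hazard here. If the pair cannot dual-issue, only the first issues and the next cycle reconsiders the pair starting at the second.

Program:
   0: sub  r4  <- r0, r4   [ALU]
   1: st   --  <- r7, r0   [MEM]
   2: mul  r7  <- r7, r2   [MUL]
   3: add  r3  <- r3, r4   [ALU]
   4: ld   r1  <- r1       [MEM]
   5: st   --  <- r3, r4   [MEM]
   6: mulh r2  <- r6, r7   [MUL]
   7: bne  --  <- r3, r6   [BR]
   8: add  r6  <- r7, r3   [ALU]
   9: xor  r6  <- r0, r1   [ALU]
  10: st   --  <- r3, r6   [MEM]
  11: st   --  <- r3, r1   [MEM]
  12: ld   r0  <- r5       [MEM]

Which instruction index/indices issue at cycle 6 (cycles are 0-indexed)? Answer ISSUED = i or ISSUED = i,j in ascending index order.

ISSUED = 9

c0: i0+i1 sub+st  pair
c1: i2+i3 mul+add  pair
c2: i4 ld  no-port MEM/MEM
c3: i5 st  no-port MEM/MUL
c4: i6+i7 mulh+bne  pair
c5: i8 add  WAW r6
c6: i9 xor  RAW r6
c7: i10 st  no-port MEM/MEM
c8: i11 st  no-port MEM/MEM
c9: i12 ld  tail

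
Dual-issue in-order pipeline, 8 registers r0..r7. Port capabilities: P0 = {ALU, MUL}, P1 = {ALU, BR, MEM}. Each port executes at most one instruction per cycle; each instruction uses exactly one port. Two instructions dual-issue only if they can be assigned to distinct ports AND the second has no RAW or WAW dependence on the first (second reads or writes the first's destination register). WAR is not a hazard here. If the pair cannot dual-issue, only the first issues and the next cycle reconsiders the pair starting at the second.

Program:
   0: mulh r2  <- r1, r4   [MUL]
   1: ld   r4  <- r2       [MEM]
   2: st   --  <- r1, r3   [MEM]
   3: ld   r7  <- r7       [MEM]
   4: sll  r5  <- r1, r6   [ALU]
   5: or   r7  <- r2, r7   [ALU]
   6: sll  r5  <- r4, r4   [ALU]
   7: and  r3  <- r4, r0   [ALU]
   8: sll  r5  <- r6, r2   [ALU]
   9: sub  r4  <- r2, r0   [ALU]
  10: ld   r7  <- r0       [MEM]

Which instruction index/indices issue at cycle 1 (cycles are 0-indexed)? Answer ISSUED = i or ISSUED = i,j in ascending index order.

ISSUED = 1

0. mulh @i0  | RAW r2
1. ld @i1  | no-port MEM/MEM
2. st @i2  | no-port MEM/MEM
3. ld sll @i3&i4  | dual
4. or sll @i5&i6  | dual
5. and sll @i7&i8  | dual
6. sub ld @i9&i10  | dual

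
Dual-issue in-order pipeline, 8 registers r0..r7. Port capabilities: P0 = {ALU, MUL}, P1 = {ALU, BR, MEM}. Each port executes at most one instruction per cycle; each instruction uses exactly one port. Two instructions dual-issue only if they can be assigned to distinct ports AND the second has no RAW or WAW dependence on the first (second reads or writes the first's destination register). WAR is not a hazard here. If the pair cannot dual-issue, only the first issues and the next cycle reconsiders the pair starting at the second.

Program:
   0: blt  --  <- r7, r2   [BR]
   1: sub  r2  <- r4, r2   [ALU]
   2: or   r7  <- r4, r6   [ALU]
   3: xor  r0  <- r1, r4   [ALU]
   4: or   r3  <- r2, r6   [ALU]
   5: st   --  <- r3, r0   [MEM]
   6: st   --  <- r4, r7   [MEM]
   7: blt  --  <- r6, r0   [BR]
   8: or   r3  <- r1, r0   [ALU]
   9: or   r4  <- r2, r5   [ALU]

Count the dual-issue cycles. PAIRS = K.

0. blt.BR sub.ALU @i0&i1  | pair
1. or.ALU xor.ALU @i2&i3  | pair
2. or.ALU @i4  | RAW r3
3. st.MEM @i5  | no-port MEM/MEM
4. st.MEM @i6  | no-port MEM/BR
5. blt.BR or.ALU @i7&i8  | pair
6. or.ALU @i9  | tail

PAIRS = 3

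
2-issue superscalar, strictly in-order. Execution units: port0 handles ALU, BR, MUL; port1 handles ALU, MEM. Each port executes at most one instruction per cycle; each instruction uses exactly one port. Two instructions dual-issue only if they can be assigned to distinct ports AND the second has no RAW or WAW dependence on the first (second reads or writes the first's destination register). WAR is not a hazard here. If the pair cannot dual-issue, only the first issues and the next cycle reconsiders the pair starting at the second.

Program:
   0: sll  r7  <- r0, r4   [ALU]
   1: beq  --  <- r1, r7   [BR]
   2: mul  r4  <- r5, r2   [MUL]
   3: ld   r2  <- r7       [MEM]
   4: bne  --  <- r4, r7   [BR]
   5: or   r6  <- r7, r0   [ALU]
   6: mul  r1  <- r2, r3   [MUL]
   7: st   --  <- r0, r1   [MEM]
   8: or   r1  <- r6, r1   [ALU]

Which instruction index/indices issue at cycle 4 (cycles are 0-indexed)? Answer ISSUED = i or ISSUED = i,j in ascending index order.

ISSUED = 6

c0: i0 sll  RAW r7
c1: i1 beq  no-port BR/MUL
c2: i2&i3 mul;ld  2-wide
c3: i4&i5 bne;or  2-wide
c4: i6 mul  RAW r1
c5: i7&i8 st;or  2-wide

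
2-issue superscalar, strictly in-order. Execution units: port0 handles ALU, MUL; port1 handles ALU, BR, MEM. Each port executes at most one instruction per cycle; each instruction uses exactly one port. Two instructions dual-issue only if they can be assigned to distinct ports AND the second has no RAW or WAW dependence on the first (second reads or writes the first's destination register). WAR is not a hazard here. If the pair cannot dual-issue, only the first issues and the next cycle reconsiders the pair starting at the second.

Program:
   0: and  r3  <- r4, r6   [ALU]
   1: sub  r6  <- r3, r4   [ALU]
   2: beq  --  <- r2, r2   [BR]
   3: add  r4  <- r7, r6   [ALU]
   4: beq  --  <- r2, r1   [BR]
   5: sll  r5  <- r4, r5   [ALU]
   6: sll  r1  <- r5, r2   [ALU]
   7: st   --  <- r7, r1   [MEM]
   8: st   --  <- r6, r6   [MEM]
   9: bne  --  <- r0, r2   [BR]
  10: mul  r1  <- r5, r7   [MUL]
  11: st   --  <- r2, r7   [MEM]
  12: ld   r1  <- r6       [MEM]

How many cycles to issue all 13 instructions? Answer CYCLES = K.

CYCLES = 10

0. and.ALU @i0  | RAW r3
1. sub.ALU beq.BR @i1/i2  | 2-wide
2. add.ALU beq.BR @i3/i4  | 2-wide
3. sll.ALU @i5  | RAW r5
4. sll.ALU @i6  | RAW r1
5. st.MEM @i7  | no-port MEM/MEM
6. st.MEM @i8  | no-port MEM/BR
7. bne.BR mul.MUL @i9/i10  | 2-wide
8. st.MEM @i11  | no-port MEM/MEM
9. ld.MEM @i12  | tail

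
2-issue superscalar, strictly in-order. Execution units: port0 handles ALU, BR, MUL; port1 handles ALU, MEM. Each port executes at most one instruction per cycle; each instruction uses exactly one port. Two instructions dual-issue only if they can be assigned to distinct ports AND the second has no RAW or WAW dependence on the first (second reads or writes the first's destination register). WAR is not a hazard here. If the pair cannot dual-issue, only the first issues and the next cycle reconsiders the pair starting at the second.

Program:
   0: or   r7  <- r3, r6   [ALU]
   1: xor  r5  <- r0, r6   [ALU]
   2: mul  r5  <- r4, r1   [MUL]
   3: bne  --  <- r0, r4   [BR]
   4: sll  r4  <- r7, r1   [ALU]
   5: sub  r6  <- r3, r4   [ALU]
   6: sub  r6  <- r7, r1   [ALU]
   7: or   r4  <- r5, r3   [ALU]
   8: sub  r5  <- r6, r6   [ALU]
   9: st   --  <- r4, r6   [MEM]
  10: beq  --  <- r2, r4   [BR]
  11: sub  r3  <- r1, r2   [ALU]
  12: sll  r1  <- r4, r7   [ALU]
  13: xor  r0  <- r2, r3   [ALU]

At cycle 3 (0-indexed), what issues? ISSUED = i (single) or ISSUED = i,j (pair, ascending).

[0] i0/i1  or/xor  -- 2-wide
[1] i2  mul  -- no-port MUL/BR
[2] i3/i4  bne/sll  -- 2-wide
[3] i5  sub  -- WAW r6
[4] i6/i7  sub/or  -- 2-wide
[5] i8/i9  sub/st  -- 2-wide
[6] i10/i11  beq/sub  -- 2-wide
[7] i12/i13  sll/xor  -- 2-wide

ISSUED = 5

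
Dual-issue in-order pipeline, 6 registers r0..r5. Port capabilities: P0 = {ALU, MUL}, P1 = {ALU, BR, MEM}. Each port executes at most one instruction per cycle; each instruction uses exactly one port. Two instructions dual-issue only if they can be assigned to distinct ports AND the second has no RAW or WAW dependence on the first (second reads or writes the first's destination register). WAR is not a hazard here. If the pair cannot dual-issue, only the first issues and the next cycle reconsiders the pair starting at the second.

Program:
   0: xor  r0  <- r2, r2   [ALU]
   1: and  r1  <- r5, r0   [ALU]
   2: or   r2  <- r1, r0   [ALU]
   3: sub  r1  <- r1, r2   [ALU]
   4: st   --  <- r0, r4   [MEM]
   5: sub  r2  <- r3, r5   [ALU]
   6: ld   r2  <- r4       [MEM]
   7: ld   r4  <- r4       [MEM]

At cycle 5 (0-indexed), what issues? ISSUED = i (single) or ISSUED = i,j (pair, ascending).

t=0 i0:xor ; RAW r0
t=1 i1:and ; RAW r1
t=2 i2:or ; RAW r2
t=3 i3+i4:sub;st ; pair
t=4 i5:sub ; WAW r2
t=5 i6:ld ; no-port MEM/MEM
t=6 i7:ld ; tail

ISSUED = 6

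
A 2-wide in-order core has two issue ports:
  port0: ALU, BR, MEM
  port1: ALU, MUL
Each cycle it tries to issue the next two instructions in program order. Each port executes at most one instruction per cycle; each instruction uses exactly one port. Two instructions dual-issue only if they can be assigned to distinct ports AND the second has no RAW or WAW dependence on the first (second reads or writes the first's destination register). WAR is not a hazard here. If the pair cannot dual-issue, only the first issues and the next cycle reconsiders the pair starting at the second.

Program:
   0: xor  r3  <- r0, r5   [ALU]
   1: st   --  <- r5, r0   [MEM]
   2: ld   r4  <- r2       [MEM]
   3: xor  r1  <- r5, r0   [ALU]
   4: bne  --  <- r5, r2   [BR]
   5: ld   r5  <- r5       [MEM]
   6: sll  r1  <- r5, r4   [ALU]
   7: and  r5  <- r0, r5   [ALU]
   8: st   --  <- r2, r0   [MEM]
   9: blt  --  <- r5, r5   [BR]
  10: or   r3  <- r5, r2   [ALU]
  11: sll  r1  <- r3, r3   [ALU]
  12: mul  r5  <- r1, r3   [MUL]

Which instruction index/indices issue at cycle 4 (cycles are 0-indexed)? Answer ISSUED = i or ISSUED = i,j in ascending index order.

c0: i0,i1 xor/st  2-wide
c1: i2,i3 ld/xor  2-wide
c2: i4 bne  no-port BR/MEM
c3: i5 ld  RAW r5
c4: i6,i7 sll/and  2-wide
c5: i8 st  no-port MEM/BR
c6: i9,i10 blt/or  2-wide
c7: i11 sll  RAW r1
c8: i12 mul  tail

ISSUED = 6,7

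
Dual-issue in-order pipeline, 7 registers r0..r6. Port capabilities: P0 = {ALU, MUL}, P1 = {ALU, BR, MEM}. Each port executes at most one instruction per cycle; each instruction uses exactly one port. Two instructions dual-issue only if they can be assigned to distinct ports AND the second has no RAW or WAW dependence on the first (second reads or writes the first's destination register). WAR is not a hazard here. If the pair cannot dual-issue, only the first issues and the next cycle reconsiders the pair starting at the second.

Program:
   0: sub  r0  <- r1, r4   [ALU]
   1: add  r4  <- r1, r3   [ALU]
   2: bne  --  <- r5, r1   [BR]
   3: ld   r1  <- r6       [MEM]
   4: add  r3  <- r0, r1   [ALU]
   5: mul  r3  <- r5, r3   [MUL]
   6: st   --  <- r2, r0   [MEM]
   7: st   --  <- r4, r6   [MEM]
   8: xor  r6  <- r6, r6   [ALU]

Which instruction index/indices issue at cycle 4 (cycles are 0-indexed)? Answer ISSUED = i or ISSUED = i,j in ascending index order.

ISSUED = 5,6

c0: i0/i1 sub.ALU add.ALU  dual
c1: i2 bne.BR  no-port BR/MEM
c2: i3 ld.MEM  RAW r1
c3: i4 add.ALU  RAW+WAW r3
c4: i5/i6 mul.MUL st.MEM  dual
c5: i7/i8 st.MEM xor.ALU  dual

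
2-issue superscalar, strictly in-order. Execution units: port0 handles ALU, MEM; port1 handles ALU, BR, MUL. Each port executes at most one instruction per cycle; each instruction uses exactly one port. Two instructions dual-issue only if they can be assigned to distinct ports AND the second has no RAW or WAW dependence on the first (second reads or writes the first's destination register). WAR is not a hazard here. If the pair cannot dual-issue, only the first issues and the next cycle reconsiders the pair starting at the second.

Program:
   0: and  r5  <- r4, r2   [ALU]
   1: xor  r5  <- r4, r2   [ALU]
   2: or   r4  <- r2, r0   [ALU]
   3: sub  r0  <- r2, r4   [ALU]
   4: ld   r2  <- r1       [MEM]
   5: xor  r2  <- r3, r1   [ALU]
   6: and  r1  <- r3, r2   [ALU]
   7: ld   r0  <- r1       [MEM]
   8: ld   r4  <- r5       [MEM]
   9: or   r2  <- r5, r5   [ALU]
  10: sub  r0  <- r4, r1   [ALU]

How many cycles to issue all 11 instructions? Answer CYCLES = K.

CYCLES = 8

c0: i0 and  WAW r5
c1: i1,i2 xor or  dual
c2: i3,i4 sub ld  dual
c3: i5 xor  RAW r2
c4: i6 and  RAW r1
c5: i7 ld  no-port MEM/MEM
c6: i8,i9 ld or  dual
c7: i10 sub  tail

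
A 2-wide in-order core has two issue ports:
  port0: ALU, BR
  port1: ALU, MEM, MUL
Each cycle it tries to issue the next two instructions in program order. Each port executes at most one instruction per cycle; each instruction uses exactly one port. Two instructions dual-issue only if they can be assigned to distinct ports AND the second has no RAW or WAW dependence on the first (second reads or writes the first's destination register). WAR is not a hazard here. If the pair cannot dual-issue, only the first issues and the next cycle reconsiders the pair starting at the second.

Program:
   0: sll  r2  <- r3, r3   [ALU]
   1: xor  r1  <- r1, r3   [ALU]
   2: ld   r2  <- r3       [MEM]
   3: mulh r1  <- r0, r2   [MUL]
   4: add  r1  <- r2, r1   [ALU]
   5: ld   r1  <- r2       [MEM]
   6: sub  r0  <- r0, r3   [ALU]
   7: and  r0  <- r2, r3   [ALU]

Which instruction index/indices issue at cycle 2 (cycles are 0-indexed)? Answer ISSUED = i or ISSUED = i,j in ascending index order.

ISSUED = 3

t=0 i0,i1:sll/xor ; dual
t=1 i2:ld ; no-port MEM/MUL
t=2 i3:mulh ; RAW+WAW r1
t=3 i4:add ; WAW r1
t=4 i5,i6:ld/sub ; dual
t=5 i7:and ; tail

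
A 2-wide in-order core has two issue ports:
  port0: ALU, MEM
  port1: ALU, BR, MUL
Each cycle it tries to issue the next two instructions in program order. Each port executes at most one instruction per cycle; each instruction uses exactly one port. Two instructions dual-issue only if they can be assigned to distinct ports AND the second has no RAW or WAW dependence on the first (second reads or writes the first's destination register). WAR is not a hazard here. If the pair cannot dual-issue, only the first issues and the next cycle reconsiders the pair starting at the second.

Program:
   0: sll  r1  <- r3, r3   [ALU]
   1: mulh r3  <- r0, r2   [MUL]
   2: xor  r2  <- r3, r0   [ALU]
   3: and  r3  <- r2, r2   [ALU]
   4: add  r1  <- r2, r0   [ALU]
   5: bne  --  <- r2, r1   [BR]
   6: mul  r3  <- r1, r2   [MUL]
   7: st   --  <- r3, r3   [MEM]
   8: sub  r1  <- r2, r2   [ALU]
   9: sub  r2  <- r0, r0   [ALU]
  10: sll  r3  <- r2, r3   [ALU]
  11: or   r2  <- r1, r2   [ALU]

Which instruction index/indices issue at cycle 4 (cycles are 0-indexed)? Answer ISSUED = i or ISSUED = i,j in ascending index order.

0. sll.ALU+mulh.MUL @i0/i1  | 2-wide
1. xor.ALU @i2  | RAW r2
2. and.ALU+add.ALU @i3/i4  | 2-wide
3. bne.BR @i5  | no-port BR/MUL
4. mul.MUL @i6  | RAW r3
5. st.MEM+sub.ALU @i7/i8  | 2-wide
6. sub.ALU @i9  | RAW r2
7. sll.ALU+or.ALU @i10/i11  | 2-wide

ISSUED = 6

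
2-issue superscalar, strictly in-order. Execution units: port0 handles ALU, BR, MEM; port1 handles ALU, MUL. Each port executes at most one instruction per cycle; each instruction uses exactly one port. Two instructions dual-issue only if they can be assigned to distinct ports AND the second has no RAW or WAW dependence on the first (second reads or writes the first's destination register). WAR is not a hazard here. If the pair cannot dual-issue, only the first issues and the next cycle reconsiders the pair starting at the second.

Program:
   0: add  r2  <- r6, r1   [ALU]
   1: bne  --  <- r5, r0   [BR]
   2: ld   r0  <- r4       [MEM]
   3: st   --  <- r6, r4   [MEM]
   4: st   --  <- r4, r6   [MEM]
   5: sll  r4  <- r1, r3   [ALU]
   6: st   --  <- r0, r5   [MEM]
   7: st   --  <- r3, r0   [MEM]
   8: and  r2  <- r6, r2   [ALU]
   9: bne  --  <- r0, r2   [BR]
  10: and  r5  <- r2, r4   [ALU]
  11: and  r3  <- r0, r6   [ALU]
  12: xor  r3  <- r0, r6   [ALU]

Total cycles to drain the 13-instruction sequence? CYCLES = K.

t=0 i0+i1:add.ALU/bne.BR ; dual
t=1 i2:ld.MEM ; no-port MEM/MEM
t=2 i3:st.MEM ; no-port MEM/MEM
t=3 i4+i5:st.MEM/sll.ALU ; dual
t=4 i6:st.MEM ; no-port MEM/MEM
t=5 i7+i8:st.MEM/and.ALU ; dual
t=6 i9+i10:bne.BR/and.ALU ; dual
t=7 i11:and.ALU ; WAW r3
t=8 i12:xor.ALU ; tail

CYCLES = 9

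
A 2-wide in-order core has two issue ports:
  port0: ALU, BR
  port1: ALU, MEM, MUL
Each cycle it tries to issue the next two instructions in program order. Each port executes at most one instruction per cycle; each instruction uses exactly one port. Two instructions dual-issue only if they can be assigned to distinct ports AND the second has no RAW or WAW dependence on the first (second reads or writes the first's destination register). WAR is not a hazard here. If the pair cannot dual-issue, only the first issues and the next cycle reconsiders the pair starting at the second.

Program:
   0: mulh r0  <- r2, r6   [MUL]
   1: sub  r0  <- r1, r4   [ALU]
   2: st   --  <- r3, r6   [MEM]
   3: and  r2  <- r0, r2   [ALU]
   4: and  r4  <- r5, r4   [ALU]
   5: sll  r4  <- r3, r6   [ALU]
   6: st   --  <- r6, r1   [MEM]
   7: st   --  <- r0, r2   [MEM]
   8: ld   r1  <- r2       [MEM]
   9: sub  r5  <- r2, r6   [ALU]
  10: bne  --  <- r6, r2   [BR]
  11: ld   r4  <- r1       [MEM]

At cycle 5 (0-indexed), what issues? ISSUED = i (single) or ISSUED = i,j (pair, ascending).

ISSUED = 8,9

[0] i0  mulh  -- WAW r0
[1] i1,i2  sub;st  -- dual
[2] i3,i4  and;and  -- dual
[3] i5,i6  sll;st  -- dual
[4] i7  st  -- no-port MEM/MEM
[5] i8,i9  ld;sub  -- dual
[6] i10,i11  bne;ld  -- dual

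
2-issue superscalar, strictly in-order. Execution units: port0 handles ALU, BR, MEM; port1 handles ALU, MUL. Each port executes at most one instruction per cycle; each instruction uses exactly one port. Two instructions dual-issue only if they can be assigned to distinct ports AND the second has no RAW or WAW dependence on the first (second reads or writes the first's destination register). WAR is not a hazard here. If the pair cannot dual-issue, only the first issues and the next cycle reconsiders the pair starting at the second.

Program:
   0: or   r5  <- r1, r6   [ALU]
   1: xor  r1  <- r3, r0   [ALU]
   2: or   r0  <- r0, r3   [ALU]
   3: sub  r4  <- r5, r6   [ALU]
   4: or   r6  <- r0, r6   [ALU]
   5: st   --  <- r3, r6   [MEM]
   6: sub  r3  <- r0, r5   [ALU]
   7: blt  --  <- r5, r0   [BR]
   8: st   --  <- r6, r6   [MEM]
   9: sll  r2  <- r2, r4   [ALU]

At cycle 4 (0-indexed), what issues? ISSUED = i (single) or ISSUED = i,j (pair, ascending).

ISSUED = 7

[0] i0,i1  or.ALU xor.ALU  -- 2-wide
[1] i2,i3  or.ALU sub.ALU  -- 2-wide
[2] i4  or.ALU  -- RAW r6
[3] i5,i6  st.MEM sub.ALU  -- 2-wide
[4] i7  blt.BR  -- no-port BR/MEM
[5] i8,i9  st.MEM sll.ALU  -- 2-wide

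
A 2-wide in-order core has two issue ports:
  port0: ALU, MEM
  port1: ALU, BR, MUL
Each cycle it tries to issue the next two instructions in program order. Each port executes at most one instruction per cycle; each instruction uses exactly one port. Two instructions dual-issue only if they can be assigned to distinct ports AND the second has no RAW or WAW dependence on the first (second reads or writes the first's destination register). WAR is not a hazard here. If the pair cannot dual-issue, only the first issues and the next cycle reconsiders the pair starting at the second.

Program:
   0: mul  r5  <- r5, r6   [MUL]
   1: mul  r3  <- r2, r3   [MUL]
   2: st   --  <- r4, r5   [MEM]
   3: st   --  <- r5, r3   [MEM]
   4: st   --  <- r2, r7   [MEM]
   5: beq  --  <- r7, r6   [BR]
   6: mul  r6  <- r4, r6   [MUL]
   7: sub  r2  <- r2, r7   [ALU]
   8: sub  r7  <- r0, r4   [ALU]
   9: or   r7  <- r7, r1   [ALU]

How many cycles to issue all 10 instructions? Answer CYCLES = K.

CYCLES = 7

0. mul.MUL @i0  | no-port MUL/MUL
1. mul.MUL;st.MEM @i1,i2  | pair
2. st.MEM @i3  | no-port MEM/MEM
3. st.MEM;beq.BR @i4,i5  | pair
4. mul.MUL;sub.ALU @i6,i7  | pair
5. sub.ALU @i8  | RAW+WAW r7
6. or.ALU @i9  | tail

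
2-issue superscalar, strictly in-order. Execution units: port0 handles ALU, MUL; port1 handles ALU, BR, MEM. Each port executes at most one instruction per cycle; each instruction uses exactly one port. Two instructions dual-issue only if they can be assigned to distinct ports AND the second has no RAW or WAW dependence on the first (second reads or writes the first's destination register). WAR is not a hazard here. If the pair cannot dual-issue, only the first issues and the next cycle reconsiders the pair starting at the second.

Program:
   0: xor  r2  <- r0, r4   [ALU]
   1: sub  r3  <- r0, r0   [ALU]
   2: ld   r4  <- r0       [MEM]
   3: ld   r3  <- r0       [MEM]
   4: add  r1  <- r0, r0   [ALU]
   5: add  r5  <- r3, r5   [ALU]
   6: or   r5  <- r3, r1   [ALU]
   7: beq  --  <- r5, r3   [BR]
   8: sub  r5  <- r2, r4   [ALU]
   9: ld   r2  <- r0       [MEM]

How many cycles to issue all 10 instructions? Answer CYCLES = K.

CYCLES = 7

0. xor.ALU;sub.ALU @i0&i1  | 2-wide
1. ld.MEM @i2  | no-port MEM/MEM
2. ld.MEM;add.ALU @i3&i4  | 2-wide
3. add.ALU @i5  | WAW r5
4. or.ALU @i6  | RAW r5
5. beq.BR;sub.ALU @i7&i8  | 2-wide
6. ld.MEM @i9  | tail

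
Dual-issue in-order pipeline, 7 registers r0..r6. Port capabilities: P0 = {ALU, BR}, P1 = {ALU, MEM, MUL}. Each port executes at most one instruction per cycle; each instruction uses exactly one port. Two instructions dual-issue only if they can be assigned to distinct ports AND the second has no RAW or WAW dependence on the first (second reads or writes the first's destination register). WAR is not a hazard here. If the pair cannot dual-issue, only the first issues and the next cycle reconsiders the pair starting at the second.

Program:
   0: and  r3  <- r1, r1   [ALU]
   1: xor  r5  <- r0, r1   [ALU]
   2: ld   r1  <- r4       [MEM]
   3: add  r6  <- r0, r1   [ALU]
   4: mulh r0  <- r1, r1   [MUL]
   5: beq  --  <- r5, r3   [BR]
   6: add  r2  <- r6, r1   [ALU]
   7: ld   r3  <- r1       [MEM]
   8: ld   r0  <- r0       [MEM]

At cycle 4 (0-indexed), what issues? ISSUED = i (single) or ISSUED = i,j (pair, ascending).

ISSUED = 7

  cy0 -> i0/i1 (and/xor) 2-wide
  cy1 -> i2 (ld) RAW r1
  cy2 -> i3/i4 (add/mulh) 2-wide
  cy3 -> i5/i6 (beq/add) 2-wide
  cy4 -> i7 (ld) no-port MEM/MEM
  cy5 -> i8 (ld) tail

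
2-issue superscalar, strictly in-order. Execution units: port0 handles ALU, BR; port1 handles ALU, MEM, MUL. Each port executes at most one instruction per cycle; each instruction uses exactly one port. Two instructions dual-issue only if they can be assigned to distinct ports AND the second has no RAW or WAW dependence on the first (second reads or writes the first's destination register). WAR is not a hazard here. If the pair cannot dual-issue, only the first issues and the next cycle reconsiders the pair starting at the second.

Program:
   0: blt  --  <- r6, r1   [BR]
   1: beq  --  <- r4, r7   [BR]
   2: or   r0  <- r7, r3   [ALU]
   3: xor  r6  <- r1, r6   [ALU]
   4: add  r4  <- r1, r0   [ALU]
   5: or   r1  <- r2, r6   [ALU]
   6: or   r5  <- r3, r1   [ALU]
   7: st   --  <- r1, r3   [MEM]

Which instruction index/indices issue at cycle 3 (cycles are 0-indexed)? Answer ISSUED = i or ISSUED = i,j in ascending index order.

ISSUED = 5

0. blt @i0  | no-port BR/BR
1. beq/or @i1,i2  | 2-wide
2. xor/add @i3,i4  | 2-wide
3. or @i5  | RAW r1
4. or/st @i6,i7  | 2-wide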